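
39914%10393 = 8735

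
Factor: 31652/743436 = 41/963  =  3^( - 2)*41^1*107^( - 1)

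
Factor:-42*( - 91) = 3822 = 2^1*3^1*7^2  *  13^1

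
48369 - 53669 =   -  5300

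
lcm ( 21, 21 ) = 21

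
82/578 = 41/289= 0.14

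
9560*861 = 8231160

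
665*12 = 7980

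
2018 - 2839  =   - 821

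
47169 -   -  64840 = 112009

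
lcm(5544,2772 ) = 5544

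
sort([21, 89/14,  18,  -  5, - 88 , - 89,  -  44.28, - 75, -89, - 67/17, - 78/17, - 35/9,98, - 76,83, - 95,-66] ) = [ - 95, - 89,-89, - 88, - 76,  -  75,-66, - 44.28, - 5,-78/17, - 67/17 , - 35/9,  89/14, 18,21,83, 98 ]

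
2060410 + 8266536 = 10326946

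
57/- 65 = -57/65 = - 0.88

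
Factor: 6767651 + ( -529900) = 6237751 = 13^1*439^1*1093^1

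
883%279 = 46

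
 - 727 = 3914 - 4641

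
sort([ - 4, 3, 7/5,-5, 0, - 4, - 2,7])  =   [ - 5, - 4, - 4,- 2,0,7/5,3, 7]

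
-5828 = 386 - 6214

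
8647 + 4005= 12652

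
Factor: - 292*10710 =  - 3127320 = - 2^3*3^2*5^1*7^1 * 17^1*73^1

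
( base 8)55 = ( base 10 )45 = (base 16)2D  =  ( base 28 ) 1h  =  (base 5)140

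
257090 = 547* 470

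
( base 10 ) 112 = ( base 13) 88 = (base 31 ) 3j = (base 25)4c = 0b1110000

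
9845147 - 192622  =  9652525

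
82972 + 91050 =174022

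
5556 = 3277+2279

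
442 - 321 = 121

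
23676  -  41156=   -  17480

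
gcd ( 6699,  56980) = 77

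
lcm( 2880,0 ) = 0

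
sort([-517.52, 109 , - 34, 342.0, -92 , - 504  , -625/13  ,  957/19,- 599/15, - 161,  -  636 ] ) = [ - 636 , - 517.52, - 504, - 161, - 92 ,  -  625/13 , - 599/15, - 34 , 957/19,109, 342.0] 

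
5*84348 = 421740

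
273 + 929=1202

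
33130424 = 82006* 404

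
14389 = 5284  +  9105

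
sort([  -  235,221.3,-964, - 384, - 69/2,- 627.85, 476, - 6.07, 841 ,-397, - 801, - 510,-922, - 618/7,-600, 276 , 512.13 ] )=[ - 964, - 922,-801 , - 627.85,-600,-510,  -  397, - 384,  -  235,-618/7, - 69/2, -6.07, 221.3, 276, 476, 512.13,841 ] 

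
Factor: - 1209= - 3^1 * 13^1*31^1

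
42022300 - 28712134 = 13310166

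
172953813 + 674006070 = 846959883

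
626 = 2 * 313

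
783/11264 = 783/11264 = 0.07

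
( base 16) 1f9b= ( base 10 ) 8091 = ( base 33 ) 7E6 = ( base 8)17633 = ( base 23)f6i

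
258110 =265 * 974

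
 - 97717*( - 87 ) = 8501379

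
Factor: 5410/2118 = 3^(-1 ) * 5^1 * 353^( - 1) * 541^1 = 2705/1059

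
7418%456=122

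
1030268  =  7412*139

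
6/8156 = 3/4078 = 0.00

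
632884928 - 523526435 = 109358493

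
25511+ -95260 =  - 69749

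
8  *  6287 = 50296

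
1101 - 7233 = - 6132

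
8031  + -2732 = 5299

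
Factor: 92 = 2^2*23^1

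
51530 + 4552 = 56082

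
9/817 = 9/817  =  0.01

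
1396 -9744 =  - 8348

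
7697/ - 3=-2566 + 1/3 = - 2565.67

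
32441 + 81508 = 113949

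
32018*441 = 14119938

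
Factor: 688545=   3^2 * 5^1*11^1*13^1*107^1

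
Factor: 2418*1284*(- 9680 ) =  - 2^7*3^2*5^1*11^2*13^1*31^1*107^1 = - 30053612160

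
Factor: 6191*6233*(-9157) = -23^1*41^1*  151^1*271^1 * 9157^1  =  -353354921971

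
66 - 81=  - 15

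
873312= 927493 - 54181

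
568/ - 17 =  -568/17 = - 33.41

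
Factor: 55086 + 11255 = 66341 = 11^1 * 37^1*163^1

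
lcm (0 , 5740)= 0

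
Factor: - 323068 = - 2^2*17^1*4751^1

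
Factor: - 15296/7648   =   - 2^1 = -  2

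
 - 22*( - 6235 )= 137170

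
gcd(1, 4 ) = 1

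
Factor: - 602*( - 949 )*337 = 2^1*7^1*13^1*43^1*73^1*337^1 = 192527426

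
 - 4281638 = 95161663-99443301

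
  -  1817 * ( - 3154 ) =5730818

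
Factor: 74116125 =3^2 * 5^3*65881^1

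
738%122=6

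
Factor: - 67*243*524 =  - 2^2*3^5*67^1*131^1 = - 8531244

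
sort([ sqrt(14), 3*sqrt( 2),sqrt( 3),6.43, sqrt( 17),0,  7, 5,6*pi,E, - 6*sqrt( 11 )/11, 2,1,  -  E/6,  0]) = [-6*sqrt( 11)/11,  -  E/6, 0,0,1, sqrt(3 ),2,  E,sqrt(14 ), sqrt( 17 ),  3*sqrt( 2), 5,6.43,7, 6 * pi ]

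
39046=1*39046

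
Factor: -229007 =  - 17^1*19^1*709^1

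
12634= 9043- -3591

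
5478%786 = 762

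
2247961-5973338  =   - 3725377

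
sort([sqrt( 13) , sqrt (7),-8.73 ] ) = [  -  8.73 , sqrt( 7), sqrt( 13) ]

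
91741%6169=5375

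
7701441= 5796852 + 1904589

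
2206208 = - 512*( - 4309 )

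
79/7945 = 79/7945 = 0.01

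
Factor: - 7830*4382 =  - 2^2*3^3*5^1*7^1*29^1*313^1 =- 34311060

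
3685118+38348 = 3723466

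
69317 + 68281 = 137598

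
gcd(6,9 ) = 3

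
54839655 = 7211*7605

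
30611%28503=2108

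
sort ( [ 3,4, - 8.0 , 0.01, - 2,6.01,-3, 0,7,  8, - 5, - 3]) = [ - 8.0, - 5, - 3, - 3,-2,0,  0.01 , 3, 4,6.01,7,8]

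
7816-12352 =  - 4536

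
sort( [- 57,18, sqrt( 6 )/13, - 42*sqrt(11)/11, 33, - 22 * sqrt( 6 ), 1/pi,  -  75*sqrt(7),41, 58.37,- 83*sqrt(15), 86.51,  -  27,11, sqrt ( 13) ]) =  [ - 83*sqrt(15), - 75 *sqrt( 7), - 57, -22*sqrt( 6), - 27, - 42*sqrt( 11)/11,sqrt(6)/13,1/pi,sqrt ( 13),11,  18,33,41 , 58.37 , 86.51] 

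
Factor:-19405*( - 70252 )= 1363240060 = 2^2*5^1*7^1*13^1*193^1 * 3881^1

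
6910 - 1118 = 5792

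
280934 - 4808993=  - 4528059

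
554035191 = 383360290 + 170674901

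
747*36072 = 26945784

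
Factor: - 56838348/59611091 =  - 2^2 * 3^4* 7^1 * 19^1*61^ (- 1)*107^(-1 )*1319^1 * 9133^( -1 )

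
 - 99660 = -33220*3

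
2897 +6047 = 8944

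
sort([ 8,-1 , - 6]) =[- 6 ,-1, 8 ] 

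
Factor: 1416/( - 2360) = -3^1*5^( - 1 )= -  3/5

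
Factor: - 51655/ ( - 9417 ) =3^( - 1 ) * 5^1*43^( - 1)*73^( - 1) * 10331^1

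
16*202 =3232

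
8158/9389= 8158/9389 = 0.87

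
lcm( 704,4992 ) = 54912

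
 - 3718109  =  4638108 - 8356217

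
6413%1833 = 914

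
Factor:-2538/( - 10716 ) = 9/38 = 2^( - 1)*3^2*19^(  -  1 )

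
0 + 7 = 7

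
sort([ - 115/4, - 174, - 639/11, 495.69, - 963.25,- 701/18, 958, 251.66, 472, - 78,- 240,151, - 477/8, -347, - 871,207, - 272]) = [-963.25, - 871,- 347, - 272,-240, - 174,-78, - 477/8, - 639/11, - 701/18, - 115/4, 151, 207,251.66, 472, 495.69,958]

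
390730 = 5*78146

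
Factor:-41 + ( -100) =  -  3^1 * 47^1= -141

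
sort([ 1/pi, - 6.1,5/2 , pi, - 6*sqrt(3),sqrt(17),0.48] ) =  [ - 6*sqrt(3 ), - 6.1, 1/pi,0.48 , 5/2, pi, sqrt(17)]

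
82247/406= 82247/406 = 202.58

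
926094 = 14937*62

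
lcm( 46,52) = 1196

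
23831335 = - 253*( -94195) 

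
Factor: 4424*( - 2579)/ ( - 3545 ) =11409496/3545 =2^3 * 5^( - 1) * 7^1*79^1* 709^(  -  1)*2579^1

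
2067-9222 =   -  7155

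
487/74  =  487/74 =6.58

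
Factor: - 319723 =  - 23^1*13901^1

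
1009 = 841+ 168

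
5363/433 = 12  +  167/433 = 12.39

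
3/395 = 3/395 =0.01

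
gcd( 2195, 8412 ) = 1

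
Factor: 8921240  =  2^3*5^1*23^1  *  9697^1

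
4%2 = 0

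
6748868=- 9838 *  ( - 686)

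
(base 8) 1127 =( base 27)M5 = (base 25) no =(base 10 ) 599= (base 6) 2435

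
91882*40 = 3675280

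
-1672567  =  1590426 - 3262993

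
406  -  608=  - 202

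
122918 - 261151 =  - 138233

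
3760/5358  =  40/57=0.70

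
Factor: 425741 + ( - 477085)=- 2^4*3209^1=- 51344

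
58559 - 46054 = 12505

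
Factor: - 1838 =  - 2^1*919^1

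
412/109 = 3+85/109  =  3.78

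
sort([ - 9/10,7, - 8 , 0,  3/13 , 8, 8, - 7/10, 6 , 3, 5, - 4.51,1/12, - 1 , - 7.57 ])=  [-8, - 7.57 , - 4.51,-1, - 9/10 , - 7/10,0,1/12,3/13, 3,5 , 6,7,  8, 8 ]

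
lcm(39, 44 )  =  1716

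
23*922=21206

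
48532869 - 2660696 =45872173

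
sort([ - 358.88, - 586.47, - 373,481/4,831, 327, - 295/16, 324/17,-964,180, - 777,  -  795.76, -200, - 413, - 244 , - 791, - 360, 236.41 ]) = [- 964,-795.76,-791,-777, - 586.47, - 413,-373, - 360, - 358.88, - 244, - 200,-295/16, 324/17,481/4, 180,236.41,327,831 ] 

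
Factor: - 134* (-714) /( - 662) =-47838/331  =  -2^1*3^1*7^1 * 17^1*67^1*331^( - 1 )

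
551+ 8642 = 9193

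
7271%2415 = 26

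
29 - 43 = - 14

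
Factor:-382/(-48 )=2^ (- 3) * 3^( - 1) * 191^1 = 191/24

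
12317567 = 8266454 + 4051113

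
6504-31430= - 24926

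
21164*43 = 910052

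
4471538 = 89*50242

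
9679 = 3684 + 5995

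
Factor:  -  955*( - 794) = 758270 = 2^1*5^1*191^1*397^1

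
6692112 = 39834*168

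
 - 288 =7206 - 7494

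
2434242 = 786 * 3097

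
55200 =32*1725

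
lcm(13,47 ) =611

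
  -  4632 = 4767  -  9399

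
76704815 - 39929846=36774969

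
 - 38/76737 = -1+76699/76737 =- 0.00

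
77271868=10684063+66587805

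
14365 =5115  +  9250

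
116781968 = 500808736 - 384026768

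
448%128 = 64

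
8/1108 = 2/277  =  0.01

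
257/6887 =257/6887 = 0.04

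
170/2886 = 85/1443= 0.06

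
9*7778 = 70002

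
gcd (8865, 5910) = 2955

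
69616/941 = 69616/941 = 73.98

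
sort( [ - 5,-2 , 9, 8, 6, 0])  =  [ - 5, - 2,0,6,8,9 ]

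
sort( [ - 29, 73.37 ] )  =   [ - 29, 73.37 ]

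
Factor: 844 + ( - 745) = 99 = 3^2*11^1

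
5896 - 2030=3866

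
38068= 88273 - 50205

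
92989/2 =92989/2 = 46494.50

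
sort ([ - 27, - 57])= [ - 57, - 27]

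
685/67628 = 685/67628 = 0.01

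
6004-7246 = -1242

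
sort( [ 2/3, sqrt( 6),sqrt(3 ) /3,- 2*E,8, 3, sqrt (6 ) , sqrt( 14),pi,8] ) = [ - 2*E , sqrt (3 )/3,  2/3, sqrt(6 ),sqrt( 6 ),3, pi, sqrt(14), 8 , 8]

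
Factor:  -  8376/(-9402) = 1396/1567 = 2^2*349^1*1567^(  -  1)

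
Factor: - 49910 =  -2^1*5^1* 7^1*23^1 * 31^1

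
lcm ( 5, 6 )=30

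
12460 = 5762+6698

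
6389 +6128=12517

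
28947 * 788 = 22810236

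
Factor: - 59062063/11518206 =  - 2^(  -  1 )*3^( - 1)*7^(-1 )*17^2*204367^1*274243^ ( - 1)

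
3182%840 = 662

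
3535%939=718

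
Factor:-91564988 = -2^2 * 257^1*89071^1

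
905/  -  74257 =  - 1 + 73352/74257=- 0.01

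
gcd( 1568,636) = 4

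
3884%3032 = 852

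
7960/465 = 17 + 11/93 = 17.12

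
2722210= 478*5695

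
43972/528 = 83 + 37/132 = 83.28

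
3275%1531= 213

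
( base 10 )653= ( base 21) 1A2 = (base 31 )l2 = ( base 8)1215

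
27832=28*994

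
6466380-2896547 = 3569833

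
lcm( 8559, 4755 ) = 42795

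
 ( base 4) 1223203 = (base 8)15343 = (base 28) 8ln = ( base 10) 6883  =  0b1101011100011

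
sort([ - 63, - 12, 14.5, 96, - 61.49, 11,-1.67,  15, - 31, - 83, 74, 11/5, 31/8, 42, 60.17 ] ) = [ - 83, - 63, - 61.49,-31,- 12,- 1.67, 11/5, 31/8,11,14.5,15,42,60.17,  74,96]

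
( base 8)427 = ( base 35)7Y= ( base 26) aj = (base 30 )99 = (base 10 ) 279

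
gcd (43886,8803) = 1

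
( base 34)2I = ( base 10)86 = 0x56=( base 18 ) 4E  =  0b1010110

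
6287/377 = 6287/377 = 16.68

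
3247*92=298724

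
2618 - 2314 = 304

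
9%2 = 1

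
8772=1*8772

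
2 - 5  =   - 3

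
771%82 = 33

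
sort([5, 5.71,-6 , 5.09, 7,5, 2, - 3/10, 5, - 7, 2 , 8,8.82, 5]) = [ - 7,-6, - 3/10,2,2,5 , 5  ,  5 , 5, 5.09, 5.71,7 , 8 , 8.82] 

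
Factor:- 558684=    - 2^2*3^3 * 7^1*739^1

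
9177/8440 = 1  +  737/8440 = 1.09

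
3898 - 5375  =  -1477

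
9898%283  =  276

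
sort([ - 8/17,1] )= [- 8/17 , 1 ] 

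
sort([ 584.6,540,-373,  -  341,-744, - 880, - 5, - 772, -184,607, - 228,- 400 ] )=[  -  880 , - 772,  -  744 , - 400,-373 , - 341, - 228,-184, - 5,  540, 584.6,607]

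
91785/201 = 456 + 43/67 = 456.64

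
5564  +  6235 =11799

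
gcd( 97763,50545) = 1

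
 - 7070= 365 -7435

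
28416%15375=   13041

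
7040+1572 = 8612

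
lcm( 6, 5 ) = 30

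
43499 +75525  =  119024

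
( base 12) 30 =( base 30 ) 16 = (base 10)36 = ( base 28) 18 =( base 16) 24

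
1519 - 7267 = -5748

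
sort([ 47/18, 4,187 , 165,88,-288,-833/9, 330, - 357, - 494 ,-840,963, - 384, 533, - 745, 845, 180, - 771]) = [- 840,  -  771,-745, - 494,- 384,- 357, - 288,  -  833/9 , 47/18, 4, 88,165,180, 187, 330 , 533, 845 , 963]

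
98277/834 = 117+233/278 = 117.84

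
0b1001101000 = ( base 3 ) 211211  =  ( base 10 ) 616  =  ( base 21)187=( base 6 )2504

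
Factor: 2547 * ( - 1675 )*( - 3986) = 2^1*3^2 * 5^2*67^1*283^1*1993^1 = 17005172850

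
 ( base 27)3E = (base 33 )2T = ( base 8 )137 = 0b1011111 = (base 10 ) 95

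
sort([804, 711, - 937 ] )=[-937,  711, 804]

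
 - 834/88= - 10 + 23/44 = - 9.48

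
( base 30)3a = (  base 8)144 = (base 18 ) 5a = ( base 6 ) 244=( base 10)100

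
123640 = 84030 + 39610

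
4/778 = 2/389 =0.01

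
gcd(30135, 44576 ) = 7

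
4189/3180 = 4189/3180 = 1.32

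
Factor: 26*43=1118 = 2^1*13^1*43^1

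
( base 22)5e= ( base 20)64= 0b1111100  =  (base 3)11121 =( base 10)124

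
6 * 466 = 2796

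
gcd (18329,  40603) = 1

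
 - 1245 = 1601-2846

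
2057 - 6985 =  - 4928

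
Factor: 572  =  2^2*11^1*13^1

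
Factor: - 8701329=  -3^1*7^1*13^1*31873^1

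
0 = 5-5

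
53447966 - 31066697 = 22381269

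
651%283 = 85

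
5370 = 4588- - 782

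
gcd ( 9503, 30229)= 43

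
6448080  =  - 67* ( - 96240 )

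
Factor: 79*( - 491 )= - 79^1*491^1 = - 38789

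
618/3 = 206= 206.00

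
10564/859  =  12 + 256/859 =12.30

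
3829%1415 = 999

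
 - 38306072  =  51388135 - 89694207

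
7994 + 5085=13079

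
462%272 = 190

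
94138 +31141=125279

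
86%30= 26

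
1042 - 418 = 624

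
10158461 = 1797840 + 8360621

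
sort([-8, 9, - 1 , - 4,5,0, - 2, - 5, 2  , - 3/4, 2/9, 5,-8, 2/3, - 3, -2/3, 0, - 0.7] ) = [ - 8, - 8, - 5, - 4, - 3, - 2, - 1, - 3/4, -0.7, - 2/3, 0, 0, 2/9,2/3, 2, 5, 5,9] 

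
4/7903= 4/7903 = 0.00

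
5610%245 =220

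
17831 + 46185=64016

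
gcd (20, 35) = 5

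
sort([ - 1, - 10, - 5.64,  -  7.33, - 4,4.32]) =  [ - 10  , - 7.33, - 5.64, - 4, - 1,4.32]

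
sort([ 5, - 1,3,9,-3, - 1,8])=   [ - 3, - 1, - 1,3, 5,8,9]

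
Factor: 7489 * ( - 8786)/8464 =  - 1430399/184 = - 2^ ( - 3)*23^( - 1) * 191^1*7489^1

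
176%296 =176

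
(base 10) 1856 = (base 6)12332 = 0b11101000000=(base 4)131000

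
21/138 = 7/46 = 0.15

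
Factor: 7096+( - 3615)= 59^2=3481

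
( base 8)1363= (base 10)755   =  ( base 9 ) 1028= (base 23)19j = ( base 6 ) 3255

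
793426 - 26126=767300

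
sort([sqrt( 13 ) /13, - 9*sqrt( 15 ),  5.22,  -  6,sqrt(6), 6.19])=[ - 9*sqrt(15 ) ,  -  6, sqrt(13 ) /13, sqrt(6), 5.22,6.19]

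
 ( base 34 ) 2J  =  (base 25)3c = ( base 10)87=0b1010111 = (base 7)153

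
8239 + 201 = 8440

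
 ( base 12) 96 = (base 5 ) 424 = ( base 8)162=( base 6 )310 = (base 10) 114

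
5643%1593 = 864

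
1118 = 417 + 701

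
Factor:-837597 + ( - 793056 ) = -1630653 = -3^1*543551^1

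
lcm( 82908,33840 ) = 1658160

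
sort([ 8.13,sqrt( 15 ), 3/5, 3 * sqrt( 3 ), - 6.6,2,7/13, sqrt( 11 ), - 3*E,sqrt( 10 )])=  [ - 3*E, - 6.6,7/13,3/5,2,sqrt(10),sqrt( 11), sqrt( 15), 3*sqrt( 3),  8.13]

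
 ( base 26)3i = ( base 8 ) 140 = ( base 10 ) 96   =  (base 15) 66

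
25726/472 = 54 + 119/236 = 54.50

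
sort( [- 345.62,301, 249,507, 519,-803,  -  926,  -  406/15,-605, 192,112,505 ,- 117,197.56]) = [  -  926,-803,-605, -345.62,- 117, - 406/15,112, 192,197.56,249,301,505,507,519] 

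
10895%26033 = 10895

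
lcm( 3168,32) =3168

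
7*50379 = 352653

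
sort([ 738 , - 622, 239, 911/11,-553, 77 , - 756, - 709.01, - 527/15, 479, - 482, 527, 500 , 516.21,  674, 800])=[- 756, - 709.01, - 622, - 553, - 482,-527/15,77, 911/11, 239, 479,  500, 516.21, 527, 674,738,800 ]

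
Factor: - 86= -2^1*43^1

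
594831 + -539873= 54958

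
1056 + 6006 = 7062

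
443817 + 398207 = 842024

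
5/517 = 5/517  =  0.01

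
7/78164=7/78164 = 0.00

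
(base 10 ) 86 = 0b1010110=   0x56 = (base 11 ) 79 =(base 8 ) 126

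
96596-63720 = 32876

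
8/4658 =4/2329 = 0.00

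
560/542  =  280/271 =1.03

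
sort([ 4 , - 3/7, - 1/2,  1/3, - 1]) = [ - 1, - 1/2 , - 3/7,1/3,4]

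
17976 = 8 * 2247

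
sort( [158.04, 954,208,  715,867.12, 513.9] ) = [ 158.04, 208 , 513.9,715, 867.12,954 ] 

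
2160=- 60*( - 36)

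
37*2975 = 110075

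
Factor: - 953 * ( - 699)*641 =427000227 = 3^1*233^1*641^1*953^1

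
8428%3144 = 2140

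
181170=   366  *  495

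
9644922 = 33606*287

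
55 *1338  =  73590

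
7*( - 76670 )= - 536690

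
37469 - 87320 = -49851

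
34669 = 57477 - 22808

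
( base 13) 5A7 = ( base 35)s2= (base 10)982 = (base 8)1726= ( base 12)69A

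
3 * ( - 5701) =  - 17103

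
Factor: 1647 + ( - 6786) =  - 5139 = - 3^2*571^1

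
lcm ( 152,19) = 152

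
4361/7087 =4361/7087=0.62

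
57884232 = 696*83167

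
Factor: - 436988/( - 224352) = 109247/56088 = 2^( - 3 )*3^( - 2)*19^(-1)*41^ ( - 1)*107^1*1021^1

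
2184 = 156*14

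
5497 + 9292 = 14789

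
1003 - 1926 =-923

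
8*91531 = 732248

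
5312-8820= -3508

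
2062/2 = 1031 = 1031.00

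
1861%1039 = 822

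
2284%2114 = 170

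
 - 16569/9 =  - 1841 = -1841.00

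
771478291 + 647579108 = 1419057399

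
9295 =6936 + 2359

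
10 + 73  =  83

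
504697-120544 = 384153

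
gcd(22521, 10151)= 1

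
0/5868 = 0 = 0.00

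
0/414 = 0  =  0.00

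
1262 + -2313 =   -  1051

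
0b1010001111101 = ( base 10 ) 5245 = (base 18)g37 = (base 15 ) 184a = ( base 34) 4I9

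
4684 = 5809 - 1125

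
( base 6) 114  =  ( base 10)46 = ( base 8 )56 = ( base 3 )1201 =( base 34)1C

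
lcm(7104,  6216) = 49728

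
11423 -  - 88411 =99834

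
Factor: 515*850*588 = 257397000 = 2^3*3^1*5^3*7^2 * 17^1*103^1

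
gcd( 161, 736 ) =23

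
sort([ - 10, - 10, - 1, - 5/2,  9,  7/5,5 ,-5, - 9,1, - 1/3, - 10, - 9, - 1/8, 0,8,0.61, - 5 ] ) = [-10, - 10, - 10, - 9, - 9 , - 5,-5, - 5/2, - 1, - 1/3,-1/8,0,0.61,1,7/5, 5, 8,9] 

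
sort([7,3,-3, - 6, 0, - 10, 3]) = [ - 10,-6, - 3, 0, 3, 3 , 7]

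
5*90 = 450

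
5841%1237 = 893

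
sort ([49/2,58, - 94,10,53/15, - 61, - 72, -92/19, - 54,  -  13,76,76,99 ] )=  [-94, - 72, - 61, - 54, - 13, - 92/19, 53/15,10,49/2 , 58, 76, 76,99]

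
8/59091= 8/59091= 0.00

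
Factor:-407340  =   - 2^2 * 3^2*5^1*31^1*73^1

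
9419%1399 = 1025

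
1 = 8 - 7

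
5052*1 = 5052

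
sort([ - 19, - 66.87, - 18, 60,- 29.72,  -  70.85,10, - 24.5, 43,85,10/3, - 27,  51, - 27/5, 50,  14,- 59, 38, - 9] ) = [- 70.85, - 66.87,  -  59, - 29.72,  -  27,-24.5, - 19, -18, - 9, - 27/5, 10/3, 10,14,38,43,50,51,60,85]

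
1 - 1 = 0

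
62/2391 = 62/2391=0.03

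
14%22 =14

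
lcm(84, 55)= 4620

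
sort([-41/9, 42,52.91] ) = [-41/9,42, 52.91] 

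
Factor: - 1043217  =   - 3^2*7^1*29^1 * 571^1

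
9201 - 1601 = 7600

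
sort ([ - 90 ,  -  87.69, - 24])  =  [-90, - 87.69, - 24 ] 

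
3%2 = 1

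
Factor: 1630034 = 2^1*7^2 * 16633^1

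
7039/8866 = 7039/8866 = 0.79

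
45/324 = 5/36 = 0.14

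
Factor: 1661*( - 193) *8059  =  -11^1*151^1*193^1*8059^1  =  - 2583497807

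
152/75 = 152/75   =  2.03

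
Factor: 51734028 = 2^2*3^1*29^1*47^1*3163^1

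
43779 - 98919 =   -  55140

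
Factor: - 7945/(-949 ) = 5^1*7^1 * 13^( -1 )*73^(  -  1 )*227^1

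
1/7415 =1/7415 = 0.00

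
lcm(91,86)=7826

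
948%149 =54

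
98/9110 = 49/4555 = 0.01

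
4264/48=533/6= 88.83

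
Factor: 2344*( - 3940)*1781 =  - 16448176160 = - 2^5*5^1*13^1*137^1*197^1*293^1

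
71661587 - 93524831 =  - 21863244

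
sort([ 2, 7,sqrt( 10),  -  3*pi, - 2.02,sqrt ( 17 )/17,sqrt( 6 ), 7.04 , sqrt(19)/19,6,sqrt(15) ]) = [ - 3*pi, - 2.02, sqrt(19) /19,  sqrt(17) /17,  2,sqrt(6), sqrt(10),sqrt(15 ),6, 7, 7.04]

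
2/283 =2/283  =  0.01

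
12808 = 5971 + 6837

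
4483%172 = 11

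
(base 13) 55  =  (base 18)3g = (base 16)46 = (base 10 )70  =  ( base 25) 2k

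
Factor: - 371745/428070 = -33/38= -  2^( - 1)*3^1*11^1*19^( - 1)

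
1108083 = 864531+243552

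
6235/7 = 890 + 5/7 = 890.71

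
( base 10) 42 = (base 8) 52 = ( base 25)1H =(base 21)20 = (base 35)17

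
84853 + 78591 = 163444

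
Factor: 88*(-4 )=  - 352 = -2^5*11^1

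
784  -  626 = 158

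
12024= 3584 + 8440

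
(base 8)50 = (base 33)17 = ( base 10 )40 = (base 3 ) 1111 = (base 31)19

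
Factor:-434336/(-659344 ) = 554/841 = 2^1*29^(  -  2 )*277^1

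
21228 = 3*7076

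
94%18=4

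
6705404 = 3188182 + 3517222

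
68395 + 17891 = 86286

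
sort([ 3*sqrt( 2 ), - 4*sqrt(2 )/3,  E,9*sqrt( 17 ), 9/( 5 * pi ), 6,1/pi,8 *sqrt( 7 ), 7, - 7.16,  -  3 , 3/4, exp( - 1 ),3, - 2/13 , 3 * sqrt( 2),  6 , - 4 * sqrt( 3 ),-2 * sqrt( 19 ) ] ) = [- 2*sqrt( 19), - 7.16, - 4*sqrt( 3 ), -3,-4 * sqrt (2 )/3 , - 2/13,1/pi, exp( - 1),  9/( 5 * pi ) , 3/4,E, 3,3*sqrt( 2), 3*sqrt( 2), 6, 6,7, 8*sqrt(7),  9*sqrt ( 17)]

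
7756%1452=496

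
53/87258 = 53/87258 =0.00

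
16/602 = 8/301=0.03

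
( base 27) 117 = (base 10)763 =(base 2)1011111011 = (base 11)634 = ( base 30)PD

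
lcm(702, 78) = 702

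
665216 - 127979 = 537237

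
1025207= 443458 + 581749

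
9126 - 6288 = 2838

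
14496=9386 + 5110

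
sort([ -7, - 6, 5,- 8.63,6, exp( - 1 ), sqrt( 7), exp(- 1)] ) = [ - 8.63, - 7,- 6, exp( - 1 ) , exp(-1),sqrt( 7), 5, 6] 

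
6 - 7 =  - 1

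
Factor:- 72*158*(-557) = 2^4*3^2*79^1  *557^1 = 6336432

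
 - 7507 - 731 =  - 8238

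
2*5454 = 10908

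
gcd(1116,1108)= 4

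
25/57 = 25/57 = 0.44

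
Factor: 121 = 11^2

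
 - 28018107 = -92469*303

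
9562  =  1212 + 8350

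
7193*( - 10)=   - 71930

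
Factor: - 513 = -3^3*19^1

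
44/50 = 22/25 = 0.88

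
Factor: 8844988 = 2^2*167^1*13241^1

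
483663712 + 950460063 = 1434123775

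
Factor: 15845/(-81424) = -2^( - 4)*5^1*7^(-1)*727^( - 1)*3169^1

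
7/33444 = 7/33444 = 0.00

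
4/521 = 4/521 = 0.01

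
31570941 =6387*4943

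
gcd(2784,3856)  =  16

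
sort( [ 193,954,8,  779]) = [ 8,193, 779,954]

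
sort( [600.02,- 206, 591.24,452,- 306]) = [ - 306, - 206,  452, 591.24,600.02]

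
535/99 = 535/99 = 5.40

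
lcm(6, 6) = 6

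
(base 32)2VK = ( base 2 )101111110100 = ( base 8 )5764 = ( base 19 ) 891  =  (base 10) 3060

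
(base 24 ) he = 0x1A6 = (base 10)422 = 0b110100110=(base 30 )e2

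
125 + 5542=5667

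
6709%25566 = 6709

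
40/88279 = 40/88279 = 0.00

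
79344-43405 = 35939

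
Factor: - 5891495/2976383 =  - 5^1 * 29^1 * 41^1*941^(  -  1)* 991^1*3163^( - 1)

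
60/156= 5/13 = 0.38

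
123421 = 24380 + 99041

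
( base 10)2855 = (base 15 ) ca5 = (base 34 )2FX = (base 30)355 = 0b101100100111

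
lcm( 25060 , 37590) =75180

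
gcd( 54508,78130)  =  2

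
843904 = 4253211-3409307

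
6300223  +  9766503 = 16066726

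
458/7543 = 458/7543 = 0.06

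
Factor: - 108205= - 5^1*17^1*19^1*67^1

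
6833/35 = 6833/35  =  195.23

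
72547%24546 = 23455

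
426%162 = 102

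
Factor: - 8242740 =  - 2^2*3^2*5^1*11^1  *  23^1*181^1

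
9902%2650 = 1952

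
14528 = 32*454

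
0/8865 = 0 = 0.00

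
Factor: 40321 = 61^1*661^1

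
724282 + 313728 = 1038010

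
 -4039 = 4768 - 8807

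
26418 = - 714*( - 37)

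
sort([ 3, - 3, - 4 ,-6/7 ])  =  [ - 4, - 3,-6/7, 3 ] 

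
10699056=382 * 28008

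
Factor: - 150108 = - 2^2*3^1* 7^1*1787^1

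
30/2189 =30/2189 = 0.01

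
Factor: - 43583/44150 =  -2^( - 1 )*5^( - 2) * 41^1*883^ ( - 1)*1063^1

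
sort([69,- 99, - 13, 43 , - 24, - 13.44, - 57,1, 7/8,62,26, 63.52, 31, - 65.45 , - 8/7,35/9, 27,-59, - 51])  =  [ - 99,  -  65.45,-59, - 57, - 51, - 24, - 13.44 , - 13, - 8/7, 7/8, 1 , 35/9,  26, 27, 31,43,62 , 63.52, 69 ] 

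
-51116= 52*(-983 )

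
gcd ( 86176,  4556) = 4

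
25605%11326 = 2953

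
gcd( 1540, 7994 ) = 14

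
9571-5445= 4126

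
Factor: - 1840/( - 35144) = 2^1*5^1 * 191^ ( - 1 ) = 10/191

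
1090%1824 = 1090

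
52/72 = 13/18 = 0.72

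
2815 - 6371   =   - 3556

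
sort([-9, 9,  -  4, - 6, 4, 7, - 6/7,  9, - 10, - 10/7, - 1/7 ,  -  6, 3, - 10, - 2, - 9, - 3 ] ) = [ - 10, - 10, - 9,-9, - 6,-6, - 4 , - 3, - 2, - 10/7, - 6/7, - 1/7, 3, 4,7, 9, 9 ] 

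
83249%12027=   11087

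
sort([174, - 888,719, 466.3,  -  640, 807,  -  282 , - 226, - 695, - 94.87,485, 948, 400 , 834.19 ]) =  [ - 888, - 695, - 640, - 282, - 226, - 94.87,174,400, 466.3,  485, 719,807, 834.19,948 ]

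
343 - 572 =-229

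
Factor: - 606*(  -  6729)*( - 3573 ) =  - 14569886502=   -2^1 * 3^4 * 101^1 * 397^1*2243^1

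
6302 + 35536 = 41838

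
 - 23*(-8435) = 194005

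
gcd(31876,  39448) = 4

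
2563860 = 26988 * 95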